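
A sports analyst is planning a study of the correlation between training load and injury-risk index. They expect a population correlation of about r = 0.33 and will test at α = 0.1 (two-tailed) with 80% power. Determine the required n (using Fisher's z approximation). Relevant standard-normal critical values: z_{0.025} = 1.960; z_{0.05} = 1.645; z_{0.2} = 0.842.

n = 56

Fisher's z: C = ½·ln((1+r)/(1−r)) = ½·ln(1.9851) = 0.3428.
n = ((z_{α/2} + z_β)/C)² + 3.
(1.645 + 0.842) / 0.3428 = 2.487 / 0.3428 = 7.255.
n = 7.255² + 3 = 52.63 + 3 = 55.6.
Round up.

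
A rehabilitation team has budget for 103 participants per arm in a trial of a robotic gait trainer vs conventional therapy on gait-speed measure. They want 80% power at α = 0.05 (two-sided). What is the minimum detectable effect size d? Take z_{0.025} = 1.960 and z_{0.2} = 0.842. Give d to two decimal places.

d_min ≈ 0.39

For two independent groups of n = 103 each: d_min = (z_{α/2} + z_β)·√(2/n).
z-sum = 1.960 + 0.842 = 2.802.
d_min = 2.802 × √(2/103) = 2.802 × 0.1393 = 0.390.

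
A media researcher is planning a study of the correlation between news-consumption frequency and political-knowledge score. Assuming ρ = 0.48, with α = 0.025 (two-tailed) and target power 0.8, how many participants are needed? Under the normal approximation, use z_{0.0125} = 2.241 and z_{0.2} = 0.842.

n = 38

Fisher's z: C = ½·ln((1+r)/(1−r)) = ½·ln(2.8462) = 0.5230.
n = ((z_{α/2} + z_β)/C)² + 3.
(2.241 + 0.842) / 0.5230 = 3.083 / 0.5230 = 5.895.
n = 5.895² + 3 = 34.75 + 3 = 37.7.
Round up.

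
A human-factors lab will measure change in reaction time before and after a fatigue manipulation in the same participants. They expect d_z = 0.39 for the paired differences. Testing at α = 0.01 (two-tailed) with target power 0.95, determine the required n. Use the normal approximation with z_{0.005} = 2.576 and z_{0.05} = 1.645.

For a paired (one-sample on differences) test: n = ((z_{α/2} + z_β) / d)².
z_{α/2} + z_β = 2.576 + 1.645 = 4.221.
n = (4.221 / 0.39)² = 10.823² = 117.14.
Round up.

n = 118 pairs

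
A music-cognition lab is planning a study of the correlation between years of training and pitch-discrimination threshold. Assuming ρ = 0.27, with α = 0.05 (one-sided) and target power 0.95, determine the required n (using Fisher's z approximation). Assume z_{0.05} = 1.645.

n = 145

Fisher's z: C = ½·ln((1+r)/(1−r)) = ½·ln(1.7397) = 0.2769.
n = ((z_{α} + z_β)/C)² + 3.
(1.645 + 1.645) / 0.2769 = 3.290 / 0.2769 = 11.882.
n = 11.882² + 3 = 141.17 + 3 = 144.2.
Round up.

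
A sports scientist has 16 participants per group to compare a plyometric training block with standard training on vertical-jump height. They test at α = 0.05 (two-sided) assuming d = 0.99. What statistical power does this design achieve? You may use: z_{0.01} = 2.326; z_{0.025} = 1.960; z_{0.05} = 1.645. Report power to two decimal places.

For two equal groups, power = Φ(d·√(n/2) − z_{α/2}).
d·√(n/2) = 0.99 × √(16/2) = 0.99 × 2.828 = 2.800.
z_β = 2.800 − 1.960 = 0.840.
Power = Φ(0.840) = 0.800.

power ≈ 0.80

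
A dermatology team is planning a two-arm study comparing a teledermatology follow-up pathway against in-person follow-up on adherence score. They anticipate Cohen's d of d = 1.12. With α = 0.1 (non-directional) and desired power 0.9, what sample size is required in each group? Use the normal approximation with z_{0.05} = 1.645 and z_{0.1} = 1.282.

n = 14 per group

For two independent groups with equal n: n = 2·((z_{α/2} + z_β) / d)².
z_{α/2} + z_β = 1.645 + 1.282 = 2.927.
n = 2 × (2.927 / 1.12)² = 2 × 2.613² = 2 × 6.83 = 13.7.
Round up to the next whole participant.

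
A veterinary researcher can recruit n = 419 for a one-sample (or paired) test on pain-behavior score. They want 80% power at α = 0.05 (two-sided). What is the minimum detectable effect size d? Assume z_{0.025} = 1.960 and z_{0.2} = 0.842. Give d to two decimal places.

For a single sample (or paired design) of n = 419: d_min = (z_{α/2} + z_β)/√n.
z-sum = 1.960 + 0.842 = 2.802.
d_min = 2.802 / √419 = 2.802 / 20.469 = 0.137.

d_min ≈ 0.14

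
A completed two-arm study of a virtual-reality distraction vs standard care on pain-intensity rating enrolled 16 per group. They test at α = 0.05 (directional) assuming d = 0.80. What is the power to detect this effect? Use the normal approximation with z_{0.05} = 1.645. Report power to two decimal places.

For two equal groups, power = Φ(d·√(n/2) − z_{α}).
d·√(n/2) = 0.80 × √(16/2) = 0.80 × 2.828 = 2.263.
z_β = 2.263 − 1.645 = 0.618.
Power = Φ(0.618) = 0.732.

power ≈ 0.73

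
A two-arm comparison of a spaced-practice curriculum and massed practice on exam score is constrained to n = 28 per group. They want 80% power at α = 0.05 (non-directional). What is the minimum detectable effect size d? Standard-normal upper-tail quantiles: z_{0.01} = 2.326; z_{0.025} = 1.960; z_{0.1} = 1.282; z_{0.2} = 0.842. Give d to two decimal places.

d_min ≈ 0.75

For two independent groups of n = 28 each: d_min = (z_{α/2} + z_β)·√(2/n).
z-sum = 1.960 + 0.842 = 2.802.
d_min = 2.802 × √(2/28) = 2.802 × 0.2673 = 0.749.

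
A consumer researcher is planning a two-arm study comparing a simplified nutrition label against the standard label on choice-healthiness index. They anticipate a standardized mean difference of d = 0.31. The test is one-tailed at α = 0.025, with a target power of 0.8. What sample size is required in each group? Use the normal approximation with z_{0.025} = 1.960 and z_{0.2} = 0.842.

n = 164 per group

For two independent groups with equal n: n = 2·((z_{α} + z_β) / d)².
z_{α} + z_β = 1.960 + 0.842 = 2.802.
n = 2 × (2.802 / 0.31)² = 2 × 9.039² = 2 × 81.70 = 163.4.
Round up to the next whole participant.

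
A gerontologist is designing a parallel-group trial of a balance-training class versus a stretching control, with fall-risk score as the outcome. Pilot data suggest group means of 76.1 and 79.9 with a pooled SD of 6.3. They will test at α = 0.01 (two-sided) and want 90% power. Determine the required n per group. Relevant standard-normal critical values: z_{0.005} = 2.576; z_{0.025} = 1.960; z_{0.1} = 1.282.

n = 82 per group

Cohen's d = |M₁ − M₂| / SD_pooled = |76.1 − 79.9| / 6.3 = 3.8 / 6.3 = 0.603.
For two independent groups with equal n: n = 2·((z_{α/2} + z_β) / d)².
z_{α/2} + z_β = 2.576 + 1.282 = 3.858.
n = 2 × (3.858 / 0.603)² = 2 × 6.398² = 2 × 40.93 = 81.9.
Round up to the next whole participant.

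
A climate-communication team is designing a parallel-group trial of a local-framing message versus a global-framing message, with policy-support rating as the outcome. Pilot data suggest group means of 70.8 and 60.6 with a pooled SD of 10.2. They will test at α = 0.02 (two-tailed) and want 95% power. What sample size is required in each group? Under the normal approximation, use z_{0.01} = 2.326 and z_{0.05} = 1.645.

n = 32 per group

Cohen's d = |M₁ − M₂| / SD_pooled = |70.8 − 60.6| / 10.2 = 10.2 / 10.2 = 1.000.
For two independent groups with equal n: n = 2·((z_{α/2} + z_β) / d)².
z_{α/2} + z_β = 2.326 + 1.645 = 3.971.
n = 2 × (3.971 / 1.000)² = 2 × 3.971² = 2 × 15.77 = 31.5.
Round up to the next whole participant.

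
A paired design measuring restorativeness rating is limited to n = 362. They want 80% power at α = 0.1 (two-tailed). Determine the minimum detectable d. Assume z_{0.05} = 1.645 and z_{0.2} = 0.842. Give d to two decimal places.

d_min ≈ 0.13

For a single sample (or paired design) of n = 362: d_min = (z_{α/2} + z_β)/√n.
z-sum = 1.645 + 0.842 = 2.487.
d_min = 2.487 / √362 = 2.487 / 19.026 = 0.131.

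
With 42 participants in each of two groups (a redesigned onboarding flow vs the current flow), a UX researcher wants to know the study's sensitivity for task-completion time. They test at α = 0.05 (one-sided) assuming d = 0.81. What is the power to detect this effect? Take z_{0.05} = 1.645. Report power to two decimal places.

power ≈ 0.98

For two equal groups, power = Φ(d·√(n/2) − z_{α}).
d·√(n/2) = 0.81 × √(42/2) = 0.81 × 4.583 = 3.712.
z_β = 3.712 − 1.645 = 2.067.
Power = Φ(2.067) = 0.981.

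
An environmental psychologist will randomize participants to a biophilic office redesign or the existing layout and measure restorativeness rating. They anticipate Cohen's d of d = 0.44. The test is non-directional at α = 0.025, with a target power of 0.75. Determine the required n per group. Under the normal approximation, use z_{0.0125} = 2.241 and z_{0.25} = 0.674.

n = 88 per group

For two independent groups with equal n: n = 2·((z_{α/2} + z_β) / d)².
z_{α/2} + z_β = 2.241 + 0.674 = 2.915.
n = 2 × (2.915 / 0.44)² = 2 × 6.625² = 2 × 43.89 = 87.8.
Round up to the next whole participant.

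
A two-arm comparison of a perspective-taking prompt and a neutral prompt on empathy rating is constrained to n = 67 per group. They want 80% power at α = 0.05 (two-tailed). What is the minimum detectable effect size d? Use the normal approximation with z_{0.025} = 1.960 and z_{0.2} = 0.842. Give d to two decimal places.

d_min ≈ 0.48

For two independent groups of n = 67 each: d_min = (z_{α/2} + z_β)·√(2/n).
z-sum = 1.960 + 0.842 = 2.802.
d_min = 2.802 × √(2/67) = 2.802 × 0.1728 = 0.484.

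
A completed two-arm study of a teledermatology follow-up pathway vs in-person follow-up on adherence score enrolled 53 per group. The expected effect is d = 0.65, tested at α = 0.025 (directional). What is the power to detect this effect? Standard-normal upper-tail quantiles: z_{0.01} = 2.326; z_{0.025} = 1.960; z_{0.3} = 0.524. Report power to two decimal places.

power ≈ 0.92

For two equal groups, power = Φ(d·√(n/2) − z_{α}).
d·√(n/2) = 0.65 × √(53/2) = 0.65 × 5.148 = 3.346.
z_β = 3.346 − 1.960 = 1.386.
Power = Φ(1.386) = 0.917.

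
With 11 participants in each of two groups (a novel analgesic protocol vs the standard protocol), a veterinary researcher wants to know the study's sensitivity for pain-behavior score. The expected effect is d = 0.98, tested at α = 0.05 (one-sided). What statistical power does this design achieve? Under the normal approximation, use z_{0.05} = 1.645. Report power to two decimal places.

For two equal groups, power = Φ(d·√(n/2) − z_{α}).
d·√(n/2) = 0.98 × √(11/2) = 0.98 × 2.345 = 2.298.
z_β = 2.298 − 1.645 = 0.653.
Power = Φ(0.653) = 0.743.

power ≈ 0.74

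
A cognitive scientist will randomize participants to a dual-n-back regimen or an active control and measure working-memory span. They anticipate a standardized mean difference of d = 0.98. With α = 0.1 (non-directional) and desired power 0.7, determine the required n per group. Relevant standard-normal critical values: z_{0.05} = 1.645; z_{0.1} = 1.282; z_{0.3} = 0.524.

For two independent groups with equal n: n = 2·((z_{α/2} + z_β) / d)².
z_{α/2} + z_β = 1.645 + 0.524 = 2.169.
n = 2 × (2.169 / 0.98)² = 2 × 2.213² = 2 × 4.90 = 9.8.
Round up to the next whole participant.

n = 10 per group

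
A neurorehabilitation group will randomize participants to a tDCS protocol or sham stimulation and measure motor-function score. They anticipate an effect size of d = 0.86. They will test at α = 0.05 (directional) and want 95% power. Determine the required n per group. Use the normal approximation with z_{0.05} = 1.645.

n = 30 per group

For two independent groups with equal n: n = 2·((z_{α} + z_β) / d)².
z_{α} + z_β = 1.645 + 1.645 = 3.290.
n = 2 × (3.290 / 0.86)² = 2 × 3.826² = 2 × 14.64 = 29.3.
Round up to the next whole participant.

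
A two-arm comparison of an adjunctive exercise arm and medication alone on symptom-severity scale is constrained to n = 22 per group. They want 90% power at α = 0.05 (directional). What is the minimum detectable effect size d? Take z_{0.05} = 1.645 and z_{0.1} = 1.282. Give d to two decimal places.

d_min ≈ 0.88

For two independent groups of n = 22 each: d_min = (z_{α} + z_β)·√(2/n).
z-sum = 1.645 + 1.282 = 2.927.
d_min = 2.927 × √(2/22) = 2.927 × 0.3015 = 0.883.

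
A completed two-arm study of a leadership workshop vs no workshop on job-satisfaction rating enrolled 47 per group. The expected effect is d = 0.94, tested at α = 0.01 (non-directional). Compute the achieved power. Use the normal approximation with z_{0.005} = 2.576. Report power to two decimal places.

For two equal groups, power = Φ(d·√(n/2) − z_{α/2}).
d·√(n/2) = 0.94 × √(47/2) = 0.94 × 4.848 = 4.557.
z_β = 4.557 − 2.576 = 1.981.
Power = Φ(1.981) = 0.976.

power ≈ 0.98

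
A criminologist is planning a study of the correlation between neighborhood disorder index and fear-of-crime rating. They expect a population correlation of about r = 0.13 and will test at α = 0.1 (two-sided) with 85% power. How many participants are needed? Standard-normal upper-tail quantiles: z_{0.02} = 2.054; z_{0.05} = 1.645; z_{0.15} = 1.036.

n = 424

Fisher's z: C = ½·ln((1+r)/(1−r)) = ½·ln(1.2989) = 0.1307.
n = ((z_{α/2} + z_β)/C)² + 3.
(1.645 + 1.036) / 0.1307 = 2.681 / 0.1307 = 20.513.
n = 20.513² + 3 = 420.77 + 3 = 423.8.
Round up.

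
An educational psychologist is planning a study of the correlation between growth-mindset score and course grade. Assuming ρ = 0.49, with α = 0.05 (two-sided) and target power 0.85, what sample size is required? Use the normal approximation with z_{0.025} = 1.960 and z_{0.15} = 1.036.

n = 35

Fisher's z: C = ½·ln((1+r)/(1−r)) = ½·ln(2.9216) = 0.5361.
n = ((z_{α/2} + z_β)/C)² + 3.
(1.960 + 1.036) / 0.5361 = 2.996 / 0.5361 = 5.589.
n = 5.589² + 3 = 31.23 + 3 = 34.2.
Round up.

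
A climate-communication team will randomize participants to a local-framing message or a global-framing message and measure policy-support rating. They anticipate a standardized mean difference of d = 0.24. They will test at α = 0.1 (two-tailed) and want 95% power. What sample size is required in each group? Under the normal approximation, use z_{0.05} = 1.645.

For two independent groups with equal n: n = 2·((z_{α/2} + z_β) / d)².
z_{α/2} + z_β = 1.645 + 1.645 = 3.290.
n = 2 × (3.290 / 0.24)² = 2 × 13.708² = 2 × 187.92 = 375.8.
Round up to the next whole participant.

n = 376 per group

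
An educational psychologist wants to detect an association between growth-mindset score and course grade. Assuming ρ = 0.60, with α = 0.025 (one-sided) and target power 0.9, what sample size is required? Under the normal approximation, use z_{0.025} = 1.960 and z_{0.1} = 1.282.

n = 25

Fisher's z: C = ½·ln((1+r)/(1−r)) = ½·ln(4.0000) = 0.6931.
n = ((z_{α} + z_β)/C)² + 3.
(1.960 + 1.282) / 0.6931 = 3.242 / 0.6931 = 4.678.
n = 4.678² + 3 = 21.88 + 3 = 24.9.
Round up.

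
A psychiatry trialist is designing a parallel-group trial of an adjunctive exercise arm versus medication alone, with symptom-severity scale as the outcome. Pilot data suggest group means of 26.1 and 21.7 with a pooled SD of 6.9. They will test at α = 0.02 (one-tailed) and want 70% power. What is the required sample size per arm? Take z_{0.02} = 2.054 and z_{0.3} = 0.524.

n = 33 per group

Cohen's d = |M₁ − M₂| / SD_pooled = |26.1 − 21.7| / 6.9 = 4.4 / 6.9 = 0.638.
For two independent groups with equal n: n = 2·((z_{α} + z_β) / d)².
z_{α} + z_β = 2.054 + 0.524 = 2.578.
n = 2 × (2.578 / 0.638)² = 2 × 4.041² = 2 × 16.33 = 32.7.
Round up to the next whole participant.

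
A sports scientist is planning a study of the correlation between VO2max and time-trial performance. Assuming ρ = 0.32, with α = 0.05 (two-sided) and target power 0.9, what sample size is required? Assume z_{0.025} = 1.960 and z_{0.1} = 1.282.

n = 99

Fisher's z: C = ½·ln((1+r)/(1−r)) = ½·ln(1.9412) = 0.3316.
n = ((z_{α/2} + z_β)/C)² + 3.
(1.960 + 1.282) / 0.3316 = 3.242 / 0.3316 = 9.777.
n = 9.777² + 3 = 95.59 + 3 = 98.6.
Round up.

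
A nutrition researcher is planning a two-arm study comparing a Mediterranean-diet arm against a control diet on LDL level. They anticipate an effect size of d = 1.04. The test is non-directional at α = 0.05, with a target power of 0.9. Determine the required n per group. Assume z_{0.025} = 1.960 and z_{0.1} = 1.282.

For two independent groups with equal n: n = 2·((z_{α/2} + z_β) / d)².
z_{α/2} + z_β = 1.960 + 1.282 = 3.242.
n = 2 × (3.242 / 1.04)² = 2 × 3.117² = 2 × 9.72 = 19.4.
Round up to the next whole participant.

n = 20 per group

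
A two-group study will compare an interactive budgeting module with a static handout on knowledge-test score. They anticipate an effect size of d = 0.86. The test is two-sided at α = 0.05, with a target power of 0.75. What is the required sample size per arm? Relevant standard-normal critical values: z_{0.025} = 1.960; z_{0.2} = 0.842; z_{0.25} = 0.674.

For two independent groups with equal n: n = 2·((z_{α/2} + z_β) / d)².
z_{α/2} + z_β = 1.960 + 0.674 = 2.634.
n = 2 × (2.634 / 0.86)² = 2 × 3.063² = 2 × 9.38 = 18.8.
Round up to the next whole participant.

n = 19 per group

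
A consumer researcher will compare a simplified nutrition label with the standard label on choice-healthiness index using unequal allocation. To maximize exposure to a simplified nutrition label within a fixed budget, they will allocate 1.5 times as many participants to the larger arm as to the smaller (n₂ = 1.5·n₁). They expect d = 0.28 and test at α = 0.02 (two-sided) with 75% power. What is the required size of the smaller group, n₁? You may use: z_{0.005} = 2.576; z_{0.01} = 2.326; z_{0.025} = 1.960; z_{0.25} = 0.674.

n₁ = 192

With allocation ratio k = n₂/n₁ = 1.5, Var(x̄₁−x̄₂) = σ²(1/n₁ + 1/(k·n₁)) = σ²·(k+1)/(k·n₁).
So n₁ = (1 + 1/k)·((z_{α/2} + z_β)/d)² = 1.667 × (3.000/0.28)².
n₁ = 1.667 × 114.80 = 191.3.
Round up: n₁ = 192, giving n₂ = 1.5 × 192 = 288.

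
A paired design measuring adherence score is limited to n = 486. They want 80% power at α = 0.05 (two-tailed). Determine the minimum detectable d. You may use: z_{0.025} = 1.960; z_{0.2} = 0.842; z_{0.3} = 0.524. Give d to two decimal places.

d_min ≈ 0.13

For a single sample (or paired design) of n = 486: d_min = (z_{α/2} + z_β)/√n.
z-sum = 1.960 + 0.842 = 2.802.
d_min = 2.802 / √486 = 2.802 / 22.045 = 0.127.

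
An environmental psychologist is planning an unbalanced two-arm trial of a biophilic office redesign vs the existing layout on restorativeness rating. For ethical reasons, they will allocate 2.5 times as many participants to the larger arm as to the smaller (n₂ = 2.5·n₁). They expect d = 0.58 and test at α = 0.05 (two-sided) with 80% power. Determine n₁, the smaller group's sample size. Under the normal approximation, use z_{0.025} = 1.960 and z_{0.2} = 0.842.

With allocation ratio k = n₂/n₁ = 2.5, Var(x̄₁−x̄₂) = σ²(1/n₁ + 1/(k·n₁)) = σ²·(k+1)/(k·n₁).
So n₁ = (1 + 1/k)·((z_{α/2} + z_β)/d)² = 1.400 × (2.802/0.58)².
n₁ = 1.400 × 23.34 = 32.7.
Round up: n₁ = 33, giving n₂ = ⌈2.5 × 33⌉ = ⌈82.5⌉ = 83.

n₁ = 33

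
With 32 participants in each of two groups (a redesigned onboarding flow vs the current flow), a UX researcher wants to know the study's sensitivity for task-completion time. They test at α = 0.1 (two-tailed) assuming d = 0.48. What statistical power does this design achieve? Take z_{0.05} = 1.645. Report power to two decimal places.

For two equal groups, power = Φ(d·√(n/2) − z_{α/2}).
d·√(n/2) = 0.48 × √(32/2) = 0.48 × 4.000 = 1.920.
z_β = 1.920 − 1.645 = 0.275.
Power = Φ(0.275) = 0.608.

power ≈ 0.61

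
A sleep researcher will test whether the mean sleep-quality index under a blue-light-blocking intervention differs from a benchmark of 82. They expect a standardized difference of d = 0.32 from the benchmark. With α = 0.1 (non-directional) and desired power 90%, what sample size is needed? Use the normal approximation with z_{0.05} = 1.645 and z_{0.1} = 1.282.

n = 84

For a one-sample test: n = ((z_{α/2} + z_β) / d)².
z_{α/2} + z_β = 1.645 + 1.282 = 2.927.
n = (2.927 / 0.32)² = 9.147² = 83.67.
Round up.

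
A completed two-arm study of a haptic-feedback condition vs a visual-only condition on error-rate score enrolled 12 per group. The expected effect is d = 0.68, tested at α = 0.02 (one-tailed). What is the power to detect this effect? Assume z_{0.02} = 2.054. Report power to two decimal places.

power ≈ 0.35

For two equal groups, power = Φ(d·√(n/2) − z_{α}).
d·√(n/2) = 0.68 × √(12/2) = 0.68 × 2.449 = 1.666.
z_β = 1.666 − 2.054 = -0.388.
Power = Φ(-0.388) = 0.349.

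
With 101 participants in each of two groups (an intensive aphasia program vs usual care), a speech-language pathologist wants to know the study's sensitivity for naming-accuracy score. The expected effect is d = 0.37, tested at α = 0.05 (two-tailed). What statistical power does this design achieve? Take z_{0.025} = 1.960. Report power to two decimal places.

power ≈ 0.75

For two equal groups, power = Φ(d·√(n/2) − z_{α/2}).
d·√(n/2) = 0.37 × √(101/2) = 0.37 × 7.106 = 2.629.
z_β = 2.629 − 1.960 = 0.669.
Power = Φ(0.669) = 0.748.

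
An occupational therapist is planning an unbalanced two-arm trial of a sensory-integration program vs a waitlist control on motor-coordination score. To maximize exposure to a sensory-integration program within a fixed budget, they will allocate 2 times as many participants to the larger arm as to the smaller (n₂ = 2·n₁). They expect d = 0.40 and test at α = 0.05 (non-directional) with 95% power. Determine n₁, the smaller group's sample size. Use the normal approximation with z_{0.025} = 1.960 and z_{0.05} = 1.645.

n₁ = 122

With allocation ratio k = n₂/n₁ = 2, Var(x̄₁−x̄₂) = σ²(1/n₁ + 1/(k·n₁)) = σ²·(k+1)/(k·n₁).
So n₁ = (1 + 1/k)·((z_{α/2} + z_β)/d)² = 1.500 × (3.605/0.40)².
n₁ = 1.500 × 81.23 = 121.8.
Round up: n₁ = 122, giving n₂ = 2 × 122 = 244.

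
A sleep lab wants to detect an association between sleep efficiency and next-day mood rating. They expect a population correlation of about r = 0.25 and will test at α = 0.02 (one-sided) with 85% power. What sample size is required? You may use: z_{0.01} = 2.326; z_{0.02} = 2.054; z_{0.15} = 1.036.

Fisher's z: C = ½·ln((1+r)/(1−r)) = ½·ln(1.6667) = 0.2554.
n = ((z_{α} + z_β)/C)² + 3.
(2.054 + 1.036) / 0.2554 = 3.090 / 0.2554 = 12.099.
n = 12.099² + 3 = 146.38 + 3 = 149.4.
Round up.

n = 150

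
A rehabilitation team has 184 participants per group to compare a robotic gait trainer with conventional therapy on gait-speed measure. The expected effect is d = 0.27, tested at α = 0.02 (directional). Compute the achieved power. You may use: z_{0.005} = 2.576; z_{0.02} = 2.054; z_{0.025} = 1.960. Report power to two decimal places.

For two equal groups, power = Φ(d·√(n/2) − z_{α}).
d·√(n/2) = 0.27 × √(184/2) = 0.27 × 9.592 = 2.590.
z_β = 2.590 − 2.054 = 0.536.
Power = Φ(0.536) = 0.704.

power ≈ 0.70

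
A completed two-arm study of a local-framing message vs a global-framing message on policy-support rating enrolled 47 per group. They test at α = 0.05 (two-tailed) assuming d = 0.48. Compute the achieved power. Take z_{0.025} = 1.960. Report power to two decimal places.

For two equal groups, power = Φ(d·√(n/2) − z_{α/2}).
d·√(n/2) = 0.48 × √(47/2) = 0.48 × 4.848 = 2.327.
z_β = 2.327 − 1.960 = 0.367.
Power = Φ(0.367) = 0.643.

power ≈ 0.64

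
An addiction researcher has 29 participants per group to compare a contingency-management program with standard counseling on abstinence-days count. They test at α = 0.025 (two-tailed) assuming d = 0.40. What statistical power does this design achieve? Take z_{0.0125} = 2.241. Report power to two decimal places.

power ≈ 0.24

For two equal groups, power = Φ(d·√(n/2) − z_{α/2}).
d·√(n/2) = 0.40 × √(29/2) = 0.40 × 3.808 = 1.523.
z_β = 1.523 − 2.241 = -0.718.
Power = Φ(-0.718) = 0.236.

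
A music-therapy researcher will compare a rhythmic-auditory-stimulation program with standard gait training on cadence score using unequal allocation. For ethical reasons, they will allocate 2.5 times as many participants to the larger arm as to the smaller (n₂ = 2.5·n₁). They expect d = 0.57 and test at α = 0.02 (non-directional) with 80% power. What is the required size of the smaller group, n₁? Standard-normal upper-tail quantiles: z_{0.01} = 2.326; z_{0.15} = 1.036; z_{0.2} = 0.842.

n₁ = 44

With allocation ratio k = n₂/n₁ = 2.5, Var(x̄₁−x̄₂) = σ²(1/n₁ + 1/(k·n₁)) = σ²·(k+1)/(k·n₁).
So n₁ = (1 + 1/k)·((z_{α/2} + z_β)/d)² = 1.400 × (3.168/0.57)².
n₁ = 1.400 × 30.89 = 43.2.
Round up: n₁ = 44, giving n₂ = 2.5 × 44 = 110.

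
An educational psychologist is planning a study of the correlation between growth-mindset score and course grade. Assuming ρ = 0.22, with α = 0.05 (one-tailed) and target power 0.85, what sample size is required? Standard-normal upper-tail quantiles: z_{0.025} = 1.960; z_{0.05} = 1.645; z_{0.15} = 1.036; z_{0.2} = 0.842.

Fisher's z: C = ½·ln((1+r)/(1−r)) = ½·ln(1.5641) = 0.2237.
n = ((z_{α} + z_β)/C)² + 3.
(1.645 + 1.036) / 0.2237 = 2.681 / 0.2237 = 11.985.
n = 11.985² + 3 = 143.64 + 3 = 146.6.
Round up.

n = 147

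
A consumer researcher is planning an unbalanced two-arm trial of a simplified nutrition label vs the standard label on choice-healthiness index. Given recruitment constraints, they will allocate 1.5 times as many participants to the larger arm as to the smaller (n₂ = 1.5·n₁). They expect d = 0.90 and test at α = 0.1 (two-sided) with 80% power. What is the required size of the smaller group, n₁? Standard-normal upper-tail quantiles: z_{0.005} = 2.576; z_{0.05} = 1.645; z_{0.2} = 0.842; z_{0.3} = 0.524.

With allocation ratio k = n₂/n₁ = 1.5, Var(x̄₁−x̄₂) = σ²(1/n₁ + 1/(k·n₁)) = σ²·(k+1)/(k·n₁).
So n₁ = (1 + 1/k)·((z_{α/2} + z_β)/d)² = 1.667 × (2.487/0.90)².
n₁ = 1.667 × 7.64 = 12.7.
Round up: n₁ = 13, giving n₂ = ⌈1.5 × 13⌉ = ⌈19.5⌉ = 20.

n₁ = 13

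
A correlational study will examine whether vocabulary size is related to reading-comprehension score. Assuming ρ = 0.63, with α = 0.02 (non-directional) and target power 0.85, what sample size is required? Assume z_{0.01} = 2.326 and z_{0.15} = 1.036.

Fisher's z: C = ½·ln((1+r)/(1−r)) = ½·ln(4.4054) = 0.7414.
n = ((z_{α/2} + z_β)/C)² + 3.
(2.326 + 1.036) / 0.7414 = 3.362 / 0.7414 = 4.535.
n = 4.535² + 3 = 20.56 + 3 = 23.6.
Round up.

n = 24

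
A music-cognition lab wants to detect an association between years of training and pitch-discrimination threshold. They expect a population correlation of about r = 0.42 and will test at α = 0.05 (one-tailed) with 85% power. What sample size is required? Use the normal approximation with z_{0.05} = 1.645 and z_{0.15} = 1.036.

Fisher's z: C = ½·ln((1+r)/(1−r)) = ½·ln(2.4483) = 0.4477.
n = ((z_{α} + z_β)/C)² + 3.
(1.645 + 1.036) / 0.4477 = 2.681 / 0.4477 = 5.988.
n = 5.988² + 3 = 35.86 + 3 = 38.9.
Round up.

n = 39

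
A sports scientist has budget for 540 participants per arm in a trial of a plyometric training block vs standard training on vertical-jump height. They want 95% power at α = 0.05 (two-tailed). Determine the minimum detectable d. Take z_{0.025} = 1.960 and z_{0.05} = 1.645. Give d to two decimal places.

d_min ≈ 0.22

For two independent groups of n = 540 each: d_min = (z_{α/2} + z_β)·√(2/n).
z-sum = 1.960 + 1.645 = 3.605.
d_min = 3.605 × √(2/540) = 3.605 × 0.0609 = 0.219.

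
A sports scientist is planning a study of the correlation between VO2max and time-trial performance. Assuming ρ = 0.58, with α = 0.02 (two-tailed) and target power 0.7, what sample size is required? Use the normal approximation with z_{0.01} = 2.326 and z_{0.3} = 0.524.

n = 22

Fisher's z: C = ½·ln((1+r)/(1−r)) = ½·ln(3.7619) = 0.6625.
n = ((z_{α/2} + z_β)/C)² + 3.
(2.326 + 0.524) / 0.6625 = 2.850 / 0.6625 = 4.302.
n = 4.302² + 3 = 18.51 + 3 = 21.5.
Round up.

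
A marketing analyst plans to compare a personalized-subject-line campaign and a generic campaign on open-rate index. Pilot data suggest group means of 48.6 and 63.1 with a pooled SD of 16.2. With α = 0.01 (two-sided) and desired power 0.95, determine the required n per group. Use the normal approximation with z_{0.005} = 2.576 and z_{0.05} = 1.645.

Cohen's d = |M₁ − M₂| / SD_pooled = |48.6 − 63.1| / 16.2 = 14.5 / 16.2 = 0.895.
For two independent groups with equal n: n = 2·((z_{α/2} + z_β) / d)².
z_{α/2} + z_β = 2.576 + 1.645 = 4.221.
n = 2 × (4.221 / 0.895)² = 2 × 4.716² = 2 × 22.24 = 44.5.
Round up to the next whole participant.

n = 45 per group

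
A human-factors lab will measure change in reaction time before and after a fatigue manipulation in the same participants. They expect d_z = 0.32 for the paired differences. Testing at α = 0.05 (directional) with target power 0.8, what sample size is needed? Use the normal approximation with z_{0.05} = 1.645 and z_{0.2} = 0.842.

For a paired (one-sample on differences) test: n = ((z_{α} + z_β) / d)².
z_{α} + z_β = 1.645 + 0.842 = 2.487.
n = (2.487 / 0.32)² = 7.772² = 60.40.
Round up.

n = 61 pairs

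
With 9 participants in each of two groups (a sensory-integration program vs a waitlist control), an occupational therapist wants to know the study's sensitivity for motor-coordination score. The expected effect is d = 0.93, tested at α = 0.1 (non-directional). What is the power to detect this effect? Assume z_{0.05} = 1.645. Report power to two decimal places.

For two equal groups, power = Φ(d·√(n/2) − z_{α/2}).
d·√(n/2) = 0.93 × √(9/2) = 0.93 × 2.121 = 1.973.
z_β = 1.973 − 1.645 = 0.328.
Power = Φ(0.328) = 0.628.

power ≈ 0.63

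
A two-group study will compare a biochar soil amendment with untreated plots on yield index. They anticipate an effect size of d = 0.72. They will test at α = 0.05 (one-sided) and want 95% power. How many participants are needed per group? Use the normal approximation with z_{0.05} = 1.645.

n = 42 per group

For two independent groups with equal n: n = 2·((z_{α} + z_β) / d)².
z_{α} + z_β = 1.645 + 1.645 = 3.290.
n = 2 × (3.290 / 0.72)² = 2 × 4.569² = 2 × 20.88 = 41.8.
Round up to the next whole participant.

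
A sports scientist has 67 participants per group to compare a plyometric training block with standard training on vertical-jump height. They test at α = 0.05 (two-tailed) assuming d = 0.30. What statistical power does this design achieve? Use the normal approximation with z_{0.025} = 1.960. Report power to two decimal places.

power ≈ 0.41

For two equal groups, power = Φ(d·√(n/2) − z_{α/2}).
d·√(n/2) = 0.30 × √(67/2) = 0.30 × 5.788 = 1.736.
z_β = 1.736 − 1.960 = -0.224.
Power = Φ(-0.224) = 0.412.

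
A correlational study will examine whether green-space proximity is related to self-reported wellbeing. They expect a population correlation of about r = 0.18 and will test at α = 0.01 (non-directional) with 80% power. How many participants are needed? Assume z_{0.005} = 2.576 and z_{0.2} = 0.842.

n = 356

Fisher's z: C = ½·ln((1+r)/(1−r)) = ½·ln(1.4390) = 0.1820.
n = ((z_{α/2} + z_β)/C)² + 3.
(2.576 + 0.842) / 0.1820 = 3.418 / 0.1820 = 18.780.
n = 18.780² + 3 = 352.70 + 3 = 355.7.
Round up.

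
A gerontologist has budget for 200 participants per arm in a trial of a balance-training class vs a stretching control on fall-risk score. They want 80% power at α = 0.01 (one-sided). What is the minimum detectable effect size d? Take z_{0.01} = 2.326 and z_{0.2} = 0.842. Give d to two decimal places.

d_min ≈ 0.32

For two independent groups of n = 200 each: d_min = (z_{α} + z_β)·√(2/n).
z-sum = 2.326 + 0.842 = 3.168.
d_min = 3.168 × √(2/200) = 3.168 × 0.1000 = 0.317.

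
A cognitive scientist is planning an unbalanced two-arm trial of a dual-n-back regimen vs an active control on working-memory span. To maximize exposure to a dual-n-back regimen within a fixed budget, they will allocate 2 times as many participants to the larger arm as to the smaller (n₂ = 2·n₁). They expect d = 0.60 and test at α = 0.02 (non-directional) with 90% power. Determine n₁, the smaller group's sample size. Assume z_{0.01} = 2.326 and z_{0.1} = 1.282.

n₁ = 55

With allocation ratio k = n₂/n₁ = 2, Var(x̄₁−x̄₂) = σ²(1/n₁ + 1/(k·n₁)) = σ²·(k+1)/(k·n₁).
So n₁ = (1 + 1/k)·((z_{α/2} + z_β)/d)² = 1.500 × (3.608/0.60)².
n₁ = 1.500 × 36.16 = 54.2.
Round up: n₁ = 55, giving n₂ = 2 × 55 = 110.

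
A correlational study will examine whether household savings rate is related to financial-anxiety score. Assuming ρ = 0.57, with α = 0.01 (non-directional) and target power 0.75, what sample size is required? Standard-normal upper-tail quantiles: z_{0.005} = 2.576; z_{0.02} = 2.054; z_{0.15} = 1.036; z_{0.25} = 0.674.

n = 29

Fisher's z: C = ½·ln((1+r)/(1−r)) = ½·ln(3.6512) = 0.6475.
n = ((z_{α/2} + z_β)/C)² + 3.
(2.576 + 0.674) / 0.6475 = 3.250 / 0.6475 = 5.019.
n = 5.019² + 3 = 25.19 + 3 = 28.2.
Round up.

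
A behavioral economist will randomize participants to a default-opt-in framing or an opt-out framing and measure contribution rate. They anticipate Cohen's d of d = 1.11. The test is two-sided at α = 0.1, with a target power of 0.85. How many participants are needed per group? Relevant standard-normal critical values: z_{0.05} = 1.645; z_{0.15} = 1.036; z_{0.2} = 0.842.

n = 12 per group

For two independent groups with equal n: n = 2·((z_{α/2} + z_β) / d)².
z_{α/2} + z_β = 1.645 + 1.036 = 2.681.
n = 2 × (2.681 / 1.11)² = 2 × 2.415² = 2 × 5.83 = 11.7.
Round up to the next whole participant.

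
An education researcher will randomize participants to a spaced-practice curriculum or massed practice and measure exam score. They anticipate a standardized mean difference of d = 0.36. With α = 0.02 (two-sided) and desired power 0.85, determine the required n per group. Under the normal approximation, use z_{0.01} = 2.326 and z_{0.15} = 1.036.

n = 175 per group

For two independent groups with equal n: n = 2·((z_{α/2} + z_β) / d)².
z_{α/2} + z_β = 2.326 + 1.036 = 3.362.
n = 2 × (3.362 / 0.36)² = 2 × 9.339² = 2 × 87.21 = 174.4.
Round up to the next whole participant.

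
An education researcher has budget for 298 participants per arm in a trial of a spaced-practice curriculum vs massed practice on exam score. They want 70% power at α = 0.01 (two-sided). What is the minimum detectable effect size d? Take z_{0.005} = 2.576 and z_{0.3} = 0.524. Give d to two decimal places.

d_min ≈ 0.25

For two independent groups of n = 298 each: d_min = (z_{α/2} + z_β)·√(2/n).
z-sum = 2.576 + 0.524 = 3.100.
d_min = 3.100 × √(2/298) = 3.100 × 0.0819 = 0.254.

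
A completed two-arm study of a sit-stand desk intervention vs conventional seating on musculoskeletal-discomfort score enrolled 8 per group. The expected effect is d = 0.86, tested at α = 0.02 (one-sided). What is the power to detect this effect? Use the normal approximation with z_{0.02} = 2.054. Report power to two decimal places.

power ≈ 0.37

For two equal groups, power = Φ(d·√(n/2) − z_{α}).
d·√(n/2) = 0.86 × √(8/2) = 0.86 × 2.000 = 1.720.
z_β = 1.720 − 2.054 = -0.334.
Power = Φ(-0.334) = 0.369.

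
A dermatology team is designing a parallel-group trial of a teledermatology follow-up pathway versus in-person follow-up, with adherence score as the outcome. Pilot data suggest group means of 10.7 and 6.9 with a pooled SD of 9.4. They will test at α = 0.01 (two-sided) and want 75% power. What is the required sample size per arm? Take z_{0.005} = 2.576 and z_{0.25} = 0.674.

Cohen's d = |M₁ − M₂| / SD_pooled = |10.7 − 6.9| / 9.4 = 3.8 / 9.4 = 0.404.
For two independent groups with equal n: n = 2·((z_{α/2} + z_β) / d)².
z_{α/2} + z_β = 2.576 + 0.674 = 3.250.
n = 2 × (3.250 / 0.404)² = 2 × 8.045² = 2 × 64.71 = 129.4.
Round up to the next whole participant.

n = 130 per group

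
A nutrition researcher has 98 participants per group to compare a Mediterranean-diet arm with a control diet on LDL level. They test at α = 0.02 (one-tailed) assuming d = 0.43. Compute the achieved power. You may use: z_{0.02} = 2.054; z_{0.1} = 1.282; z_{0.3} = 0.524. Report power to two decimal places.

For two equal groups, power = Φ(d·√(n/2) − z_{α}).
d·√(n/2) = 0.43 × √(98/2) = 0.43 × 7.000 = 3.010.
z_β = 3.010 − 2.054 = 0.956.
Power = Φ(0.956) = 0.830.

power ≈ 0.83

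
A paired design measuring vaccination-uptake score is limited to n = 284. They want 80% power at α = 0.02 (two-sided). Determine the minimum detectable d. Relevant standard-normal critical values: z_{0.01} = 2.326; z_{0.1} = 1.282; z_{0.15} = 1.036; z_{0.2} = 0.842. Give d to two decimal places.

d_min ≈ 0.19

For a single sample (or paired design) of n = 284: d_min = (z_{α/2} + z_β)/√n.
z-sum = 2.326 + 0.842 = 3.168.
d_min = 3.168 / √284 = 3.168 / 16.852 = 0.188.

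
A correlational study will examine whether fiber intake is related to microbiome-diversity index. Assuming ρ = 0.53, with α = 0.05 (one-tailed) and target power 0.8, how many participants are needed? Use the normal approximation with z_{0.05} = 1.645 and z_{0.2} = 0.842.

n = 21

Fisher's z: C = ½·ln((1+r)/(1−r)) = ½·ln(3.2553) = 0.5901.
n = ((z_{α} + z_β)/C)² + 3.
(1.645 + 0.842) / 0.5901 = 2.487 / 0.5901 = 4.215.
n = 4.215² + 3 = 17.76 + 3 = 20.8.
Round up.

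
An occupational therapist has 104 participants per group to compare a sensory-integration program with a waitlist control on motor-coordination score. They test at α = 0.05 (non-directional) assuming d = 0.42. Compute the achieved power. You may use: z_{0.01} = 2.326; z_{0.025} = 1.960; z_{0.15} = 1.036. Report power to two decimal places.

For two equal groups, power = Φ(d·√(n/2) − z_{α/2}).
d·√(n/2) = 0.42 × √(104/2) = 0.42 × 7.211 = 3.029.
z_β = 3.029 − 1.960 = 1.069.
Power = Φ(1.069) = 0.857.

power ≈ 0.86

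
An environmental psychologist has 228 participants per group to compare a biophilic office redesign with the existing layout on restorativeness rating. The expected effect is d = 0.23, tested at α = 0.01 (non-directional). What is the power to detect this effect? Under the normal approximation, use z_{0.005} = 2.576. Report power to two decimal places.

power ≈ 0.45

For two equal groups, power = Φ(d·√(n/2) − z_{α/2}).
d·√(n/2) = 0.23 × √(228/2) = 0.23 × 10.677 = 2.456.
z_β = 2.456 − 2.576 = -0.120.
Power = Φ(-0.120) = 0.452.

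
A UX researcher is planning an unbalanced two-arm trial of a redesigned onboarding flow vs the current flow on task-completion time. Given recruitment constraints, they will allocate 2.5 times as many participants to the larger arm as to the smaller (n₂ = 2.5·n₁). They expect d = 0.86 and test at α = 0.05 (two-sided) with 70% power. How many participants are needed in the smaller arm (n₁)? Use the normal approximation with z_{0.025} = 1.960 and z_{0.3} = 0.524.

With allocation ratio k = n₂/n₁ = 2.5, Var(x̄₁−x̄₂) = σ²(1/n₁ + 1/(k·n₁)) = σ²·(k+1)/(k·n₁).
So n₁ = (1 + 1/k)·((z_{α/2} + z_β)/d)² = 1.400 × (2.484/0.86)².
n₁ = 1.400 × 8.34 = 11.7.
Round up: n₁ = 12, giving n₂ = 2.5 × 12 = 30.

n₁ = 12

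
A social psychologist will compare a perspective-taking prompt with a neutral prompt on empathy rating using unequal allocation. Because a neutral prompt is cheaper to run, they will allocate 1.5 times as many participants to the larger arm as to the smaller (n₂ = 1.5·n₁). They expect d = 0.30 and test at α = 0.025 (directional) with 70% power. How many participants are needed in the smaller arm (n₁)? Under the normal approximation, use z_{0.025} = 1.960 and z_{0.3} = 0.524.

With allocation ratio k = n₂/n₁ = 1.5, Var(x̄₁−x̄₂) = σ²(1/n₁ + 1/(k·n₁)) = σ²·(k+1)/(k·n₁).
So n₁ = (1 + 1/k)·((z_{α} + z_β)/d)² = 1.667 × (2.484/0.30)².
n₁ = 1.667 × 68.56 = 114.3.
Round up: n₁ = 115, giving n₂ = ⌈1.5 × 115⌉ = ⌈172.5⌉ = 173.

n₁ = 115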